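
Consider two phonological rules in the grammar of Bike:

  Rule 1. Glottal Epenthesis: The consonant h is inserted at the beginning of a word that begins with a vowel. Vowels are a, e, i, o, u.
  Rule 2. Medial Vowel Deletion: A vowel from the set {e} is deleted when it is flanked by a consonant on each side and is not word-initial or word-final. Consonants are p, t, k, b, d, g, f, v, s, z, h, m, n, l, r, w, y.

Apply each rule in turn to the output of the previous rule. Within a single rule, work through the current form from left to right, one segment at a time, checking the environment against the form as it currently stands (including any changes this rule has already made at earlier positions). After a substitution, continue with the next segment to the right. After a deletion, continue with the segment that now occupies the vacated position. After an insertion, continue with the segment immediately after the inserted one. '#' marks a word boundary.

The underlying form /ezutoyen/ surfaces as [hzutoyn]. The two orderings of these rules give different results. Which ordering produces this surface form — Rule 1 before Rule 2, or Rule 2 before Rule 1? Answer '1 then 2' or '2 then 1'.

1 then 2

Order 1 then 2:
  1 Glottal Epenthesis: [ezutoyen] → [hezutoyen]
  2 Medial Vowel Deletion: [hezutoyen] → [hzutoyn]
  result: [hzutoyn]
Order 2 then 1:
  2 Medial Vowel Deletion: [ezutoyen] → [ezutoyn]
  1 Glottal Epenthesis: [ezutoyn] → [hezutoyn]
  result: [hezutoyn]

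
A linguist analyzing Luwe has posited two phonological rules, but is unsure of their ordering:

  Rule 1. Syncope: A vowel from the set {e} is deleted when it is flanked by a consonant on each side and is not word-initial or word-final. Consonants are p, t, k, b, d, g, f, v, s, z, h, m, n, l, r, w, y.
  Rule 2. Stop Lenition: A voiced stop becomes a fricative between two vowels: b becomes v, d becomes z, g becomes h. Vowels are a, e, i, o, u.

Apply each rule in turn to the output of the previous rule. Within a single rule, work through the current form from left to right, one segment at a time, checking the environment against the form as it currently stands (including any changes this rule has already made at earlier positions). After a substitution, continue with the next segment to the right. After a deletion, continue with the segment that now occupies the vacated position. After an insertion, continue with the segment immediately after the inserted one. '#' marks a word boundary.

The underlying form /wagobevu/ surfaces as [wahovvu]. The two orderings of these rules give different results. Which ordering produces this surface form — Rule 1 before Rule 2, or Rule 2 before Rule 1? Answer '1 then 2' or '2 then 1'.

2 then 1

Order 1 then 2:
  1 Syncope: [wagobevu] → [wagobvu]
  2 Stop Lenition: [wagobvu] → [wahobvu]
  result: [wahobvu]
Order 2 then 1:
  2 Stop Lenition: [wagobevu] → [wahovevu]
  1 Syncope: [wahovevu] → [wahovvu]
  result: [wahovvu]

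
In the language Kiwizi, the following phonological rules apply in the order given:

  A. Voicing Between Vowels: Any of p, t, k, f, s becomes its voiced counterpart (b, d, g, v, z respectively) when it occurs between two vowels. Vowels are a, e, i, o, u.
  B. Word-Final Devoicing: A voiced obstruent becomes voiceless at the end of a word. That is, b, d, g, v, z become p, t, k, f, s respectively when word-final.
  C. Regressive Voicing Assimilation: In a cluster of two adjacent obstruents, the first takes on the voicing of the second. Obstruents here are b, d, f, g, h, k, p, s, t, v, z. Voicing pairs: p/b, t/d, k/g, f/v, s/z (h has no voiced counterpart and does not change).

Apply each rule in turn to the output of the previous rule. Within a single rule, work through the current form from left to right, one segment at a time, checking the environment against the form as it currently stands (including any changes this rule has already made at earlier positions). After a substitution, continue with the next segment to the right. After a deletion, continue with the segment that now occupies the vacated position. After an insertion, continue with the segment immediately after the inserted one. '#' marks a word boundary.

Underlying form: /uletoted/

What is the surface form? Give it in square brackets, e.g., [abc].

A Voicing Between Vowels: [uletoted] → [uledoded]
B Word-Final Devoicing: [uledoded] → [uledodet]
C Regressive Voicing Assimilation: no change — [uledodet]

[uledodet]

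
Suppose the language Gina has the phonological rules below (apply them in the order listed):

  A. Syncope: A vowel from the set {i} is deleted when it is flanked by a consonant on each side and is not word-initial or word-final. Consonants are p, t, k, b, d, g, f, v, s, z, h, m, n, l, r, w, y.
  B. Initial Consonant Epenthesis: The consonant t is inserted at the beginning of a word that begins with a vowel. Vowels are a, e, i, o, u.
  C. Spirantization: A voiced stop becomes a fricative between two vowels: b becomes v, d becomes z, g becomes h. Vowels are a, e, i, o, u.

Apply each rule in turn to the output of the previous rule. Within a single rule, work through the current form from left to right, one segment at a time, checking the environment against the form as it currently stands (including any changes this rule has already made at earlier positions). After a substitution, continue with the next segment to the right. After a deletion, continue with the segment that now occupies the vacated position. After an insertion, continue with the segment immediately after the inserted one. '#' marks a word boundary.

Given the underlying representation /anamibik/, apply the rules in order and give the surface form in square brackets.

A Syncope: [anamibik] → [anambk]
B Initial Consonant Epenthesis: [anambk] → [tanambk]
C Spirantization: no change — [tanambk]

[tanambk]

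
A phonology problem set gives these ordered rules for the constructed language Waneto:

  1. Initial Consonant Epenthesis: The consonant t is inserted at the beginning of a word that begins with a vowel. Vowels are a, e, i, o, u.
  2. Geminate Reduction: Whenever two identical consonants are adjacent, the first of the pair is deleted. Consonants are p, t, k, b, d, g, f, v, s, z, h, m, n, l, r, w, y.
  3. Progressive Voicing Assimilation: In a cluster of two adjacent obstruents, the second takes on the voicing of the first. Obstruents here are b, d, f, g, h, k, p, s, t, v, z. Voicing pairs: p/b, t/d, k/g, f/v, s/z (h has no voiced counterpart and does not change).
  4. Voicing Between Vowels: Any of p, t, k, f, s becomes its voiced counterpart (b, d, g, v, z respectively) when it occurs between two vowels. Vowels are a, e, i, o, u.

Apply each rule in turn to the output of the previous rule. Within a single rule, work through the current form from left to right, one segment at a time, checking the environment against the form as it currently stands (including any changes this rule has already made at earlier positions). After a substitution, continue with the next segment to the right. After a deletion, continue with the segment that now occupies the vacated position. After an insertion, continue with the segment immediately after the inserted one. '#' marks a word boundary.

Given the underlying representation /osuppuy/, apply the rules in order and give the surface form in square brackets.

1 Initial Consonant Epenthesis: [osuppuy] → [tosuppuy]
2 Geminate Reduction: [tosuppuy] → [tosupuy]
3 Progressive Voicing Assimilation: no change — [tosupuy]
4 Voicing Between Vowels: [tosupuy] → [tozubuy]

[tozubuy]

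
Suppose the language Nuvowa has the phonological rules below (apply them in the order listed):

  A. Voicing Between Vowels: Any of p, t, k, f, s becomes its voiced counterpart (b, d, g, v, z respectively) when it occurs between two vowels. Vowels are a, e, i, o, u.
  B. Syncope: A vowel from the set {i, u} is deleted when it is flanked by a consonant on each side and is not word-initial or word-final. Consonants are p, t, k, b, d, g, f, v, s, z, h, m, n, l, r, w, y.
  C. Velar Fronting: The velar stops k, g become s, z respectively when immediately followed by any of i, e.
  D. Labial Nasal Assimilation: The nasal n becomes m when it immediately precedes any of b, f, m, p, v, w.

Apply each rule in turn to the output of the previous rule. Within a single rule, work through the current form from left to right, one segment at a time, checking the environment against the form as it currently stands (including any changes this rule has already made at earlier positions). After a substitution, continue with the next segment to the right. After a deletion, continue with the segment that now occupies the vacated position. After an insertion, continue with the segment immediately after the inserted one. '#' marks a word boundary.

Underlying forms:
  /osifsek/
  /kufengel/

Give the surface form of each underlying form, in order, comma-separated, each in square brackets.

/osifsek/:
  A Voicing Between Vowels: [osifsek] → [ozifsek]
  B Syncope: [ozifsek] → [ozfsek]
  C Velar Fronting: no change — [ozfsek]
  D Labial Nasal Assimilation: no change — [ozfsek]
/kufengel/:
  A Voicing Between Vowels: [kufengel] → [kuvengel]
  B Syncope: [kuvengel] → [kvengel]
  C Velar Fronting: [kvengel] → [kvenzel]
  D Labial Nasal Assimilation: no change — [kvenzel]

[ozfsek], [kvenzel]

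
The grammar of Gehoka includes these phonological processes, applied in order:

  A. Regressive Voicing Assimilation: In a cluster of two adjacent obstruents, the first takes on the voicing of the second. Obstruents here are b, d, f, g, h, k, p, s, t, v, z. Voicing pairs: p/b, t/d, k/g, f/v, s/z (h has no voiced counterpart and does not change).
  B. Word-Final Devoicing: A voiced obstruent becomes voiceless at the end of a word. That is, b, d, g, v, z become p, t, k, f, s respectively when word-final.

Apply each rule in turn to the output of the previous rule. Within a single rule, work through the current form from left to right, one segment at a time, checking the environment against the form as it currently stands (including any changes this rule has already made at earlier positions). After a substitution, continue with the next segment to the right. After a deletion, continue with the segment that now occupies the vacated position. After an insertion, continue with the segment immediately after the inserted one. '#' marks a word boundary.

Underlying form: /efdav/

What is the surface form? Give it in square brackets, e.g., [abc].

A Regressive Voicing Assimilation: [efdav] → [evdav]
B Word-Final Devoicing: [evdav] → [evdaf]

[evdaf]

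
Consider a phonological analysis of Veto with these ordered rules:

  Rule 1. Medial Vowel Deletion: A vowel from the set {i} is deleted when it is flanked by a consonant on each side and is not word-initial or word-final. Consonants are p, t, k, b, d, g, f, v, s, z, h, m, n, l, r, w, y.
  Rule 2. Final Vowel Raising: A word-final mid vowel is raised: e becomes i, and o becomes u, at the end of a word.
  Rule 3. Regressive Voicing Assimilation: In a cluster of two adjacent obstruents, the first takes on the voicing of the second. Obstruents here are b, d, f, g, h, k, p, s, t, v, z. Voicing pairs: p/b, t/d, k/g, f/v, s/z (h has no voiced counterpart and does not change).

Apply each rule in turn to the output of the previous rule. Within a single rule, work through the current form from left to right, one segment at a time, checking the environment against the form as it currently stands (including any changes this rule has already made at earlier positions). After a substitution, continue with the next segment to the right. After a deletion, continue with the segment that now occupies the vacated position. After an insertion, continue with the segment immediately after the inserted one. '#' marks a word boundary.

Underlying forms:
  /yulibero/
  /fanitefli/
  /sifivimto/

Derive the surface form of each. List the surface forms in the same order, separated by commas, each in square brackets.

/yulibero/:
  Rule 1 Medial Vowel Deletion: [yulibero] → [yulbero]
  Rule 2 Final Vowel Raising: [yulbero] → [yulberu]
  Rule 3 Regressive Voicing Assimilation: no change — [yulberu]
/fanitefli/:
  Rule 1 Medial Vowel Deletion: [fanitefli] → [fantefli]
  Rule 2 Final Vowel Raising: no change — [fantefli]
  Rule 3 Regressive Voicing Assimilation: no change — [fantefli]
/sifivimto/:
  Rule 1 Medial Vowel Deletion: [sifivimto] → [sfvmto]
  Rule 2 Final Vowel Raising: [sfvmto] → [sfvmtu]
  Rule 3 Regressive Voicing Assimilation: [sfvmtu] → [svvmtu]

[yulberu], [fantefli], [svvmtu]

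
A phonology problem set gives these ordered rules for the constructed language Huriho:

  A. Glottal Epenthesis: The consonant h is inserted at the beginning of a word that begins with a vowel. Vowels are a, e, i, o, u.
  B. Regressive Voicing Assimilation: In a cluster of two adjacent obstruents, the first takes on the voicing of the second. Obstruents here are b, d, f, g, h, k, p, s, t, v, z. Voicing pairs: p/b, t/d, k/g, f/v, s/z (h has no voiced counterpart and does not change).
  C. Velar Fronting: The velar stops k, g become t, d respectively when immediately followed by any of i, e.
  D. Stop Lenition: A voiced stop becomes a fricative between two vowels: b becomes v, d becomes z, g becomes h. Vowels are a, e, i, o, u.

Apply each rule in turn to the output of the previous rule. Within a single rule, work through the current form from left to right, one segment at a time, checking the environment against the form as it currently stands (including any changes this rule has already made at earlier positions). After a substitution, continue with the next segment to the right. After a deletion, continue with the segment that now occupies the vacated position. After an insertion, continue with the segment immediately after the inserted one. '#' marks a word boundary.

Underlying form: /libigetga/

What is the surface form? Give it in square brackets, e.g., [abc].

[livizedga]

A Glottal Epenthesis: no change — [libigetga]
B Regressive Voicing Assimilation: [libigetga] → [libigedga]
C Velar Fronting: [libigedga] → [libidedga]
D Stop Lenition: [libidedga] → [livizedga]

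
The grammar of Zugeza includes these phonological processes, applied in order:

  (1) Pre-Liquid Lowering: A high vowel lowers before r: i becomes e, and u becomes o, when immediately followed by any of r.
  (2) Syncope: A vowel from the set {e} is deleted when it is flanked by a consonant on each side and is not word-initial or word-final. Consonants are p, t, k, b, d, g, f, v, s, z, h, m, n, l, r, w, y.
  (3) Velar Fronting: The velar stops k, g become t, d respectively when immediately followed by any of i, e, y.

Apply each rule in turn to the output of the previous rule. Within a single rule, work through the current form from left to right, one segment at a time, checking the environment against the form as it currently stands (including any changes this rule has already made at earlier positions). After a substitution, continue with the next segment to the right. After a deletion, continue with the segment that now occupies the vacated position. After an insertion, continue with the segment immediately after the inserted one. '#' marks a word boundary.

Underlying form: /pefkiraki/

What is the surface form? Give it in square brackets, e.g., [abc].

(1) Pre-Liquid Lowering: [pefkiraki] → [pefkeraki]
(2) Syncope: [pefkeraki] → [pfkraki]
(3) Velar Fronting: [pfkraki] → [pfkrati]

[pfkrati]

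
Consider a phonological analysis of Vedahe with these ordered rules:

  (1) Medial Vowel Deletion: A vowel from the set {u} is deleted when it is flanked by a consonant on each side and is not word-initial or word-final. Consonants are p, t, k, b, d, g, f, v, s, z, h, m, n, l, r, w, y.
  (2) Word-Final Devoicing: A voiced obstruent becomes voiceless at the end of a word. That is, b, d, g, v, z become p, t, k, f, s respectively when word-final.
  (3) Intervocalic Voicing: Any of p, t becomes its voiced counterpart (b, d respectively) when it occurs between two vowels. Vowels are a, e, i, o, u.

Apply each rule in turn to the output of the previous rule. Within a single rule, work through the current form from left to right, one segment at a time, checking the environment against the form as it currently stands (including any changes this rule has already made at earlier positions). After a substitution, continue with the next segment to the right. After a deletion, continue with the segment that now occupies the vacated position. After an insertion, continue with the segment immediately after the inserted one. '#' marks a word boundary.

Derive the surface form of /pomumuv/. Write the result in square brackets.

[pommf]

(1) Medial Vowel Deletion: [pomumuv] → [pommv]
(2) Word-Final Devoicing: [pommv] → [pommf]
(3) Intervocalic Voicing: no change — [pommf]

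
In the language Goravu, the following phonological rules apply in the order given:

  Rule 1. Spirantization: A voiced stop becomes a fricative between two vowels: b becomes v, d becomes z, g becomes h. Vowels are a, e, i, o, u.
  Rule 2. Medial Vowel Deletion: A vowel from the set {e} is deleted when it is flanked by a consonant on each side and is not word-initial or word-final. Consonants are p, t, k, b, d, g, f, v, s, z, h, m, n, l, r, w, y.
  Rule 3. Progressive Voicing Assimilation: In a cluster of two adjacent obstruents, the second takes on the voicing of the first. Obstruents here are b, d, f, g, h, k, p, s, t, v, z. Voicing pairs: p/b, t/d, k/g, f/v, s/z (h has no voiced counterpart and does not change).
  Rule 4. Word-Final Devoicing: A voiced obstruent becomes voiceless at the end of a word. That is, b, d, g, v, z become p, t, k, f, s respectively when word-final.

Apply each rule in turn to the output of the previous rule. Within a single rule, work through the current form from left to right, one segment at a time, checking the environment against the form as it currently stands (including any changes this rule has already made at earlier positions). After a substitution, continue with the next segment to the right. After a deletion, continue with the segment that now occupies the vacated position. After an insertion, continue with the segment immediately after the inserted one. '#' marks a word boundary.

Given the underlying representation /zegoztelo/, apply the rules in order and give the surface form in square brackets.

[zhozdlo]

Rule 1 Spirantization: [zegoztelo] → [zehoztelo]
Rule 2 Medial Vowel Deletion: [zehoztelo] → [zhoztlo]
Rule 3 Progressive Voicing Assimilation: [zhoztlo] → [zhozdlo]
Rule 4 Word-Final Devoicing: no change — [zhozdlo]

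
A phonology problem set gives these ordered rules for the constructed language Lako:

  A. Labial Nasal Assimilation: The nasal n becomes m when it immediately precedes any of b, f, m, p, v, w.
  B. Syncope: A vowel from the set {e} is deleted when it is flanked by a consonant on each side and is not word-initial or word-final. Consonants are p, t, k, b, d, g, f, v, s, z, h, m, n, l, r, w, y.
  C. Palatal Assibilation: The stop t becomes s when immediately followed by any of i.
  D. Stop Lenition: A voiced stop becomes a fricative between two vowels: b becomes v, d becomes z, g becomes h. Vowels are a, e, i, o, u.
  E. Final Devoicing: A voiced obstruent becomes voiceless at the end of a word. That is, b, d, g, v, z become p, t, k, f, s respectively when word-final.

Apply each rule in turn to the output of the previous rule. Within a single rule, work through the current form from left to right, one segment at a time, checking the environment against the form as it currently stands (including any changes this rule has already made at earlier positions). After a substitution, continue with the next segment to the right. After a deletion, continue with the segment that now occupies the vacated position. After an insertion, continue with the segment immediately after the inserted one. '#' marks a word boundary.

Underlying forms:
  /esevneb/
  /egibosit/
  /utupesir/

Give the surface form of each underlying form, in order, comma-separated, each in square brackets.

[esvnp], [ehivosit], [utupsir]

/esevneb/:
  A Labial Nasal Assimilation: no change — [esevneb]
  B Syncope: [esevneb] → [esvnb]
  C Palatal Assibilation: no change — [esvnb]
  D Stop Lenition: no change — [esvnb]
  E Final Devoicing: [esvnb] → [esvnp]
/egibosit/:
  A Labial Nasal Assimilation: no change — [egibosit]
  B Syncope: no change — [egibosit]
  C Palatal Assibilation: no change — [egibosit]
  D Stop Lenition: [egibosit] → [ehivosit]
  E Final Devoicing: no change — [ehivosit]
/utupesir/:
  A Labial Nasal Assimilation: no change — [utupesir]
  B Syncope: [utupesir] → [utupsir]
  C Palatal Assibilation: no change — [utupsir]
  D Stop Lenition: no change — [utupsir]
  E Final Devoicing: no change — [utupsir]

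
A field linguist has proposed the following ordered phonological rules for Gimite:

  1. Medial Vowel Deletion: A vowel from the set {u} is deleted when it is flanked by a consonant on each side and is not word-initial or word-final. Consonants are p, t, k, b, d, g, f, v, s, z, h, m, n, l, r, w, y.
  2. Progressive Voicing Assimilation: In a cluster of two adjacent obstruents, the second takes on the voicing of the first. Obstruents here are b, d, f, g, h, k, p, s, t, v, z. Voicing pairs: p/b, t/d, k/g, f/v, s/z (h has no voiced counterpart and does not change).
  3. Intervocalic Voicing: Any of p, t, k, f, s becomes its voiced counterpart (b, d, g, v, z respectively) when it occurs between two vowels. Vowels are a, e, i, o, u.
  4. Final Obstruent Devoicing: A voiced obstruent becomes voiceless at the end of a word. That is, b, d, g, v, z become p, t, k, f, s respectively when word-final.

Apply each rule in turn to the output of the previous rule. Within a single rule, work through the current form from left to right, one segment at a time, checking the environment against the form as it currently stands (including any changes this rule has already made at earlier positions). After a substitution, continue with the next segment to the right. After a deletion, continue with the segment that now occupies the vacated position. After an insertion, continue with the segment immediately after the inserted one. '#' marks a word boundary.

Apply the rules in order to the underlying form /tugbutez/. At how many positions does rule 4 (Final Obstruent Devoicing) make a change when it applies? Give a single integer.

1 Medial Vowel Deletion: [tugbutez] → [tgbtez]
2 Progressive Voicing Assimilation: [tgbtez] → [tkptez]
3 Intervocalic Voicing: no change — [tkptez]
4 Final Obstruent Devoicing: [tkptez] → [tkptes]
Rule 4 changed 1 position(s).

1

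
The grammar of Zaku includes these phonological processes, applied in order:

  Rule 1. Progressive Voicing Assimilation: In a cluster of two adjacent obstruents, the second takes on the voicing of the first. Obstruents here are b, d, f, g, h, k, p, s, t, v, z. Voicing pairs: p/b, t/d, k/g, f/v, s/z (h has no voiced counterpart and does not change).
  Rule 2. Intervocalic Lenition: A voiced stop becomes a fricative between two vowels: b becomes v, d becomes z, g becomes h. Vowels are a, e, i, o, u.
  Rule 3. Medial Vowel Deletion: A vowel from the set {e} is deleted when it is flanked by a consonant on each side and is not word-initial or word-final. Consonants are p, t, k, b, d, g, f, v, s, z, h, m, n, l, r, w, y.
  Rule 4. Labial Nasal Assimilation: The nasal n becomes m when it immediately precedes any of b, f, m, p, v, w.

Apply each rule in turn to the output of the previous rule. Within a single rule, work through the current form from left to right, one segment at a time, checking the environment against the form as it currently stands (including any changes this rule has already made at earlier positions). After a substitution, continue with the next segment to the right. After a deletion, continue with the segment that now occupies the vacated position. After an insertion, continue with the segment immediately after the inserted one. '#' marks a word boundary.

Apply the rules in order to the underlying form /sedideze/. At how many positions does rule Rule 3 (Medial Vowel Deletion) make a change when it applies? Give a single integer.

2

Rule 1 Progressive Voicing Assimilation: no change — [sedideze]
Rule 2 Intervocalic Lenition: [sedideze] → [sezizeze]
Rule 3 Medial Vowel Deletion: [sezizeze] → [szizze]
Rule 4 Labial Nasal Assimilation: no change — [szizze]
Rule Rule 3 changed 2 position(s).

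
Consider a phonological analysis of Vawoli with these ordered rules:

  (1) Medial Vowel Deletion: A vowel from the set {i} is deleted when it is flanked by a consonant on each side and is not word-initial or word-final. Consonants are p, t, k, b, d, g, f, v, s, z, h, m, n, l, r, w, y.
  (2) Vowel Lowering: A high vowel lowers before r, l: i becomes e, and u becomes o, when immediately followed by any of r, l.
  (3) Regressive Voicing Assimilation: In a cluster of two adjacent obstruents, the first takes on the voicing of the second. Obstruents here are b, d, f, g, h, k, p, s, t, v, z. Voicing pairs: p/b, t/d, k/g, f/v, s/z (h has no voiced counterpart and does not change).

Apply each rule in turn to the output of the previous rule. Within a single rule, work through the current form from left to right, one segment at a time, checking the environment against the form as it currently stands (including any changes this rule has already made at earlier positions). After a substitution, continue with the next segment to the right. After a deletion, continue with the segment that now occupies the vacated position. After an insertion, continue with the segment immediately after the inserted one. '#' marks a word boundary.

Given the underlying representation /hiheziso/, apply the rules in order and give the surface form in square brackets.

[hhesso]

(1) Medial Vowel Deletion: [hiheziso] → [hhezso]
(2) Vowel Lowering: no change — [hhezso]
(3) Regressive Voicing Assimilation: [hhezso] → [hhesso]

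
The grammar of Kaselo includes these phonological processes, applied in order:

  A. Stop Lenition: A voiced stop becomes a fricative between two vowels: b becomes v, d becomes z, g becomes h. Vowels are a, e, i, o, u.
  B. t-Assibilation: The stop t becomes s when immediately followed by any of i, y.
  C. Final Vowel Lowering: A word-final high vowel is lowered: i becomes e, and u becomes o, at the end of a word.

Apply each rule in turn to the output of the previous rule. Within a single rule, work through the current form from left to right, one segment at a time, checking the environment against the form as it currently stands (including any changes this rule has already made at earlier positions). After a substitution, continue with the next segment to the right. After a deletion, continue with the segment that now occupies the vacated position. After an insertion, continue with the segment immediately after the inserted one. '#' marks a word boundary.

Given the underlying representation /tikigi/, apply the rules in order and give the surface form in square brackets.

[sikihe]

A Stop Lenition: [tikigi] → [tikihi]
B t-Assibilation: [tikihi] → [sikihi]
C Final Vowel Lowering: [sikihi] → [sikihe]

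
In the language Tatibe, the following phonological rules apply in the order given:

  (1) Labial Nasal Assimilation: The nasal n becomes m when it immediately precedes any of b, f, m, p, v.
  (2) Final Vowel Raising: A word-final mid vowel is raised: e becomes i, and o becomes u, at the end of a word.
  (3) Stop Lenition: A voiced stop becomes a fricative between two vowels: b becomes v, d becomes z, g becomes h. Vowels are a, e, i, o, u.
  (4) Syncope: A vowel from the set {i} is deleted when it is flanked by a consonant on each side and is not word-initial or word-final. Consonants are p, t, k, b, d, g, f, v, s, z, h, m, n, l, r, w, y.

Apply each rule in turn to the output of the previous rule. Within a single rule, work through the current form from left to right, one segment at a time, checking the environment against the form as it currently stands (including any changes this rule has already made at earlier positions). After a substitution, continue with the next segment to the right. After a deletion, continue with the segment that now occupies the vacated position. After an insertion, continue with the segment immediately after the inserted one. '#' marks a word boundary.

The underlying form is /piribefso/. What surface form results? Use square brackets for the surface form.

(1) Labial Nasal Assimilation: no change — [piribefso]
(2) Final Vowel Raising: [piribefso] → [piribefsu]
(3) Stop Lenition: [piribefsu] → [pirivefsu]
(4) Syncope: [pirivefsu] → [prvefsu]

[prvefsu]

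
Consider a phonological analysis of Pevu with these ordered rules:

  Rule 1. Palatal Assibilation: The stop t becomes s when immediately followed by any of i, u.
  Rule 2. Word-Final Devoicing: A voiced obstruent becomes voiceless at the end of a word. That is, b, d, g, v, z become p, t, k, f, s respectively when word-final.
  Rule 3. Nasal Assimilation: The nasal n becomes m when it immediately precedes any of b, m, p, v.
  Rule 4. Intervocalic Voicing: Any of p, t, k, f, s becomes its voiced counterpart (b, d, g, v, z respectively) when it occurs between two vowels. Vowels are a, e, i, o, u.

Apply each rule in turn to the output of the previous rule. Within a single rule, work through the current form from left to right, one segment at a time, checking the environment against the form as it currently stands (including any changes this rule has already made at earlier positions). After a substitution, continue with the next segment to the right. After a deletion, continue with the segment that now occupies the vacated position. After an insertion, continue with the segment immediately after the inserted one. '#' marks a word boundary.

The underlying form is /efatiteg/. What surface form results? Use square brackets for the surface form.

[evazidek]

Rule 1 Palatal Assibilation: [efatiteg] → [efasiteg]
Rule 2 Word-Final Devoicing: [efasiteg] → [efasitek]
Rule 3 Nasal Assimilation: no change — [efasitek]
Rule 4 Intervocalic Voicing: [efasitek] → [evazidek]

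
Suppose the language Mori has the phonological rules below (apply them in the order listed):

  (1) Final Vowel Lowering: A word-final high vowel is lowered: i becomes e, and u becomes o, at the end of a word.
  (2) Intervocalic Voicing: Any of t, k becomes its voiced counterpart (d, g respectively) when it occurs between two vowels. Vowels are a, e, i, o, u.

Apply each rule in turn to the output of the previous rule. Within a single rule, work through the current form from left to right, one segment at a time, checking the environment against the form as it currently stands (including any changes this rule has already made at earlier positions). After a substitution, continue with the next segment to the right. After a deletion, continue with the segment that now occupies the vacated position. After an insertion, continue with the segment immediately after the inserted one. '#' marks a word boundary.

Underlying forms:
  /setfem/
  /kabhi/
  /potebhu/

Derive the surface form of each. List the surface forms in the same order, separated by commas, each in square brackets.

/setfem/:
  (1) Final Vowel Lowering: no change — [setfem]
  (2) Intervocalic Voicing: no change — [setfem]
/kabhi/:
  (1) Final Vowel Lowering: [kabhi] → [kabhe]
  (2) Intervocalic Voicing: no change — [kabhe]
/potebhu/:
  (1) Final Vowel Lowering: [potebhu] → [potebho]
  (2) Intervocalic Voicing: [potebho] → [podebho]

[setfem], [kabhe], [podebho]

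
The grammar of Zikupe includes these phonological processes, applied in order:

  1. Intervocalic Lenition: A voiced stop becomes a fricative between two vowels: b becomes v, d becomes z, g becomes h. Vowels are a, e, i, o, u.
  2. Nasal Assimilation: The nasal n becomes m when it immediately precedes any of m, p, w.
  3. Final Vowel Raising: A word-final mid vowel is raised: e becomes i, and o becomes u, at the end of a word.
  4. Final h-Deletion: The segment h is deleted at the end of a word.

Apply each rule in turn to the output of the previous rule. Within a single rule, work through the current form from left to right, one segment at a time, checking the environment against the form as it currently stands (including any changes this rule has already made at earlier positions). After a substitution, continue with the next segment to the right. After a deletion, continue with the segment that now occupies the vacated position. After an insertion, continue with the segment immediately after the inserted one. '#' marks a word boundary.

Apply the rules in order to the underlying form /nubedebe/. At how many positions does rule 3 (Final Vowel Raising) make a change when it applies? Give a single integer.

1 Intervocalic Lenition: [nubedebe] → [nuvezeve]
2 Nasal Assimilation: no change — [nuvezeve]
3 Final Vowel Raising: [nuvezeve] → [nuvezevi]
4 Final h-Deletion: no change — [nuvezevi]
Rule 3 changed 1 position(s).

1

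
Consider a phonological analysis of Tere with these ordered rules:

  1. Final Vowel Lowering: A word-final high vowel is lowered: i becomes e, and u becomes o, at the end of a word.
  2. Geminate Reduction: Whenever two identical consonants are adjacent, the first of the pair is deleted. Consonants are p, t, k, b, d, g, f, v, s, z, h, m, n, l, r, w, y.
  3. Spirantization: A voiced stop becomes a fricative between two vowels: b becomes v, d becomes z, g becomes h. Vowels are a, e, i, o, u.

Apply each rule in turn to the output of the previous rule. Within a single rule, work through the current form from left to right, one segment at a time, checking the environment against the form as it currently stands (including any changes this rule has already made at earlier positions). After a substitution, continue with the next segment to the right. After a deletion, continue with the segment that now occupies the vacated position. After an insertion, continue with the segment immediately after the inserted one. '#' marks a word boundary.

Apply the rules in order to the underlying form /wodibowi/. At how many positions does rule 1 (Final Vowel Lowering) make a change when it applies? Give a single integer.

1

1 Final Vowel Lowering: [wodibowi] → [wodibowe]
2 Geminate Reduction: no change — [wodibowe]
3 Spirantization: [wodibowe] → [wozivowe]
Rule 1 changed 1 position(s).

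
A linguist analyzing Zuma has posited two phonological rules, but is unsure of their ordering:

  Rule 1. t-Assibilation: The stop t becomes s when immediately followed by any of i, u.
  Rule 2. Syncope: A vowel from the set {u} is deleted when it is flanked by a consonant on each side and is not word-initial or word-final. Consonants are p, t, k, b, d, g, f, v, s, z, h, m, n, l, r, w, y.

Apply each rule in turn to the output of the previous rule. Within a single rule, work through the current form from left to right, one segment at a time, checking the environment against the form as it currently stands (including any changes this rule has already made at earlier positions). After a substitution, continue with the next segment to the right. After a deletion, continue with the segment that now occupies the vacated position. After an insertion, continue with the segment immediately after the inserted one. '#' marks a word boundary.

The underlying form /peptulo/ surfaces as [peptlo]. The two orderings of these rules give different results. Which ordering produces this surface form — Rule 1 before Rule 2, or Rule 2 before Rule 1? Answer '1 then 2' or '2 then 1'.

Order 1 then 2:
  1 t-Assibilation: [peptulo] → [pepsulo]
  2 Syncope: [pepsulo] → [pepslo]
  result: [pepslo]
Order 2 then 1:
  2 Syncope: [peptulo] → [peptlo]
  1 t-Assibilation: no change — [peptlo]
  result: [peptlo]

2 then 1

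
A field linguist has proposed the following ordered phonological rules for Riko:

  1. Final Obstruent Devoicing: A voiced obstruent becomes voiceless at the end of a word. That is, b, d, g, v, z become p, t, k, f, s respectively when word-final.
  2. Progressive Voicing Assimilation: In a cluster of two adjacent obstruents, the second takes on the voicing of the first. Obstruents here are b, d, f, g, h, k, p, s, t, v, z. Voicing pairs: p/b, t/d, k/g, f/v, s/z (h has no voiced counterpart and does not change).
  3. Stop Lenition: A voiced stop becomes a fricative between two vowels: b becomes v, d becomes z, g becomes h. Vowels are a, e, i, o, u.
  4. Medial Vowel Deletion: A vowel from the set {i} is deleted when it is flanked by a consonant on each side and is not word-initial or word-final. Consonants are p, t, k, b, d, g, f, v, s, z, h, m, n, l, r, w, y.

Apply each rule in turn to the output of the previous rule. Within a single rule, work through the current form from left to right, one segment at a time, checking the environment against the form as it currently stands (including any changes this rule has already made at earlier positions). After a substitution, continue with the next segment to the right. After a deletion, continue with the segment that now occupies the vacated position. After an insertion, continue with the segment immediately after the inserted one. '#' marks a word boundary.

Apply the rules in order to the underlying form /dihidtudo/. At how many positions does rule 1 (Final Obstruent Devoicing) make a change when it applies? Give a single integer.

0

1 Final Obstruent Devoicing: no change — [dihidtudo]
2 Progressive Voicing Assimilation: [dihidtudo] → [dihiddudo]
3 Stop Lenition: [dihiddudo] → [dihidduzo]
4 Medial Vowel Deletion: [dihidduzo] → [dhdduzo]
Rule 1 changed 0 position(s).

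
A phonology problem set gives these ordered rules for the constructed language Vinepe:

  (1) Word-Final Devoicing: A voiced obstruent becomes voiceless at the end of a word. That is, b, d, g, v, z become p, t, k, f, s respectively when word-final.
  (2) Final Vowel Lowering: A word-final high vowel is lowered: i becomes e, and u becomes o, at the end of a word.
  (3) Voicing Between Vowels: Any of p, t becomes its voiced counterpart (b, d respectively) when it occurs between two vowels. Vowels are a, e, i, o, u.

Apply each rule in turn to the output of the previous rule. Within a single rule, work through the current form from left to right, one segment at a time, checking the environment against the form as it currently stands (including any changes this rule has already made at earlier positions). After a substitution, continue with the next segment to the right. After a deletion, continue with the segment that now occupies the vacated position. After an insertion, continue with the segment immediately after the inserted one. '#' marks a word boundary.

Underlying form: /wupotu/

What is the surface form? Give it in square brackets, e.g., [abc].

(1) Word-Final Devoicing: no change — [wupotu]
(2) Final Vowel Lowering: [wupotu] → [wupoto]
(3) Voicing Between Vowels: [wupoto] → [wubodo]

[wubodo]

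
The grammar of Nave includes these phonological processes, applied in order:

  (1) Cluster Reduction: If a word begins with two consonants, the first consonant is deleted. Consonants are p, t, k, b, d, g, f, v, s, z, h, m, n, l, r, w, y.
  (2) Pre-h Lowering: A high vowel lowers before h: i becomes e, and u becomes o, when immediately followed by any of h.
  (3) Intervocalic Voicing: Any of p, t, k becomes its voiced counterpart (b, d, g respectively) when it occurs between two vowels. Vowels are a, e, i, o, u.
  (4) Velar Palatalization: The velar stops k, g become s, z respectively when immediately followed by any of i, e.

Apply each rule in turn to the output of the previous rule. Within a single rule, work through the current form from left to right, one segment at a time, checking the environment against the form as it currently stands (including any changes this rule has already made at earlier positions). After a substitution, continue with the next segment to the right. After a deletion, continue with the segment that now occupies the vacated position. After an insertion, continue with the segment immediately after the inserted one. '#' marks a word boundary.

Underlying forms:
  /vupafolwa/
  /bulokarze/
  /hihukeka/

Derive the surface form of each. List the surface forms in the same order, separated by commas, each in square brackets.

[vubafolwa], [bulogarze], [hehuzega]

/vupafolwa/:
  (1) Cluster Reduction: no change — [vupafolwa]
  (2) Pre-h Lowering: no change — [vupafolwa]
  (3) Intervocalic Voicing: [vupafolwa] → [vubafolwa]
  (4) Velar Palatalization: no change — [vubafolwa]
/bulokarze/:
  (1) Cluster Reduction: no change — [bulokarze]
  (2) Pre-h Lowering: no change — [bulokarze]
  (3) Intervocalic Voicing: [bulokarze] → [bulogarze]
  (4) Velar Palatalization: no change — [bulogarze]
/hihukeka/:
  (1) Cluster Reduction: no change — [hihukeka]
  (2) Pre-h Lowering: [hihukeka] → [hehukeka]
  (3) Intervocalic Voicing: [hehukeka] → [hehugega]
  (4) Velar Palatalization: [hehugega] → [hehuzega]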